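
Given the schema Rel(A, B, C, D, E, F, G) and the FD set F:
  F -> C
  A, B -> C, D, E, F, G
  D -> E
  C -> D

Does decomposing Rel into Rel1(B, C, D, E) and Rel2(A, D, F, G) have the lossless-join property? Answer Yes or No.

No

The shared attributes are {D} and {D}⁺ = {D, E}.
Rel1 ⊄ {D, E} and Rel2 ⊄ {D, E}, so the split is lossy.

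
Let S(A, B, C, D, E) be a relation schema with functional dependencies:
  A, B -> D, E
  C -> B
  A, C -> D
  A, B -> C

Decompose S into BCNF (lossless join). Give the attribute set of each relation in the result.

{A, C, D, E}; {B, C}

Candidate keys of the original relation: {A, B}, {A, C}.
In {A, B, C, D, E}, {C} is not a superkey ({C}⁺ restricted to this set is {B, C}), so split on C -> B into {B, C} and {A, C, D, E}.
{B, C}: every determinant is a superkey — BCNF.
{A, C, D, E}: every determinant is a superkey — BCNF.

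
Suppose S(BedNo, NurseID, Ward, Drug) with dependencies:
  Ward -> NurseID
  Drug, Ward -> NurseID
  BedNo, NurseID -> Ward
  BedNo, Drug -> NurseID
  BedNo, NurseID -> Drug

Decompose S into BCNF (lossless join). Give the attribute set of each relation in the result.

Candidate keys of the original relation: {BedNo, Drug}, {BedNo, NurseID}, {BedNo, Ward}.
{BedNo, Drug, NurseID, Ward}: {Ward} determines {NurseID, Ward} here but is not a superkey — split on Ward -> NurseID, giving {NurseID, Ward} and {BedNo, Drug, Ward}.
{NurseID, Ward}: every determinant is a superkey — BCNF.
{BedNo, Drug, Ward}: every determinant is a superkey — BCNF.

{BedNo, Drug, Ward}; {NurseID, Ward}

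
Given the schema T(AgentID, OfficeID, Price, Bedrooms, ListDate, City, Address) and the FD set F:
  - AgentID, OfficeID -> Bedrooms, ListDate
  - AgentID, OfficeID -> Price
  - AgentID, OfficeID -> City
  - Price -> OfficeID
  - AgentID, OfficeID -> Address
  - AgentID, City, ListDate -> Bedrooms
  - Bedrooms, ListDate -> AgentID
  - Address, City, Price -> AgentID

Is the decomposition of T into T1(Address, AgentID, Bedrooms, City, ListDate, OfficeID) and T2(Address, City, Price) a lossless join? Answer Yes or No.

No

The shared attributes are {Address, City} and {Address, City}⁺ = {Address, City}.
T1 ⊄ {Address, City} and T2 ⊄ {Address, City}, so the split is lossy.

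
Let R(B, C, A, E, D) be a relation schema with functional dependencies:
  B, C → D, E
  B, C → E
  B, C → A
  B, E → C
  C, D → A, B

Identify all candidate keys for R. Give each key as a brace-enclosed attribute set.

Closure of {B, C} is {A, B, C, D, E}, the whole schema; {B, C} is a candidate key.
Closure of {B, E} is {A, B, C, D, E}, the whole schema; {B, E} is a candidate key.
Closure of {C, D} is {A, B, C, D, E}, the whole schema; {C, D} is a candidate key.
Any other superkey properly contains one of these, so there are no further candidate keys.

{B, C}, {B, E}, {C, D}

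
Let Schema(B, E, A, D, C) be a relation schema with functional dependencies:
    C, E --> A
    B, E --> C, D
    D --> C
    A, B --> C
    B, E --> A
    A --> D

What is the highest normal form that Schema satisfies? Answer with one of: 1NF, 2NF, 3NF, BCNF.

Candidate key: {B, E}. Prime attributes: {B, E}.
For C, E --> A we have {C, E}⁺ = {A, C, D, E}; {C, E} is not a superkey, so BCNF fails.
Because {A} is non-prime and the left side of C, E --> A is not a superkey, the relation is not in 3NF.
No non-prime attribute depends on a proper subset of any candidate key, so 2NF holds.

2NF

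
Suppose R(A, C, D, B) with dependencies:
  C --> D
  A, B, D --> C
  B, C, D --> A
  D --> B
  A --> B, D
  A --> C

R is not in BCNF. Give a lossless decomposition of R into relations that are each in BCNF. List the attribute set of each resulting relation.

{A, C, D}; {B, D}

Candidate keys of the original relation: {A}, {C}.
Within {A, B, C, D}: {D}⁺ ∩ {A, B, C, D} = {B, D}, not the whole set, so D --> B violates BCNF; decompose into {B, D} and {A, C, D}.
{B, D} has no BCNF violation.
{A, C, D} has no BCNF violation.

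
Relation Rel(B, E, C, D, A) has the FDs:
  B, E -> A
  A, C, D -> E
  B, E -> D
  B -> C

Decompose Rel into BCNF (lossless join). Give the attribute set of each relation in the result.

Candidate keys of the original relation: {A, B, D}, {B, E}.
In {A, B, C, D, E}, {A, C, D} is not a superkey ({A, C, D}⁺ restricted to this set is {A, C, D, E}), so split on A, C, D -> E into {A, C, D, E} and {A, B, C, D}.
{A, C, D, E} has no BCNF violation.
In {A, B, C, D}, {B} is not a superkey ({B}⁺ restricted to this set is {B, C}), so split on B -> C into {B, C} and {A, B, D}.
{B, C} has no BCNF violation.
{A, B, D} has no BCNF violation.

{A, B, D}; {A, C, D, E}; {B, C}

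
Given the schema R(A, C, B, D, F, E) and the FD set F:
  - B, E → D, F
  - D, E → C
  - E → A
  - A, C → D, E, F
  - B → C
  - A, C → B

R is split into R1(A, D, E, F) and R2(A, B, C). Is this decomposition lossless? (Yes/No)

No

Common attributes: {A}; their closure is {A}.
R1 ⊄ {A} and R2 ⊄ {A}, so the split is lossy.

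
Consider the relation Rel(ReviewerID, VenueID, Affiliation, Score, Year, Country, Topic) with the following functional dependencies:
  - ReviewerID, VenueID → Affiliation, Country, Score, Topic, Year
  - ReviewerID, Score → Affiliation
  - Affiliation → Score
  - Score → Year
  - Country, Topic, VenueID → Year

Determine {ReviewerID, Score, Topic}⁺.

{Affiliation, ReviewerID, Score, Topic, Year}

Start with {ReviewerID, Score, Topic}.
ReviewerID, Score → Affiliation applies; add {Affiliation} → now {Affiliation, ReviewerID, Score, Topic}.
Score → Year applies; add {Year} → now {Affiliation, ReviewerID, Score, Topic, Year}.
No further FD applies.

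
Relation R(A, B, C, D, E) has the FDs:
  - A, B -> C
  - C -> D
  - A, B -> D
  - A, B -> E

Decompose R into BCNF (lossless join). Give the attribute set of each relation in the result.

{A, B, C, E}; {C, D}

Candidate key of the original relation: {A, B}.
{A, B, C, D, E}: {C} determines {C, D} here but is not a superkey — split on C -> D, giving {C, D} and {A, B, C, E}.
{C, D} is in BCNF.
{A, B, C, E} is in BCNF.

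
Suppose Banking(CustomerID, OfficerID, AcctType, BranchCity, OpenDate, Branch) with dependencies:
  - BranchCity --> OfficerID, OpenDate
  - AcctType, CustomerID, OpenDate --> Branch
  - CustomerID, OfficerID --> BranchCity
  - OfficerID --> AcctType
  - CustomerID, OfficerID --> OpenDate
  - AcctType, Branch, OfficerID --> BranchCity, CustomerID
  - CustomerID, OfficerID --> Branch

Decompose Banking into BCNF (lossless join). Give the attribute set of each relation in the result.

{AcctType, OfficerID}; {Branch, BranchCity, CustomerID}; {BranchCity, OfficerID, OpenDate}

Candidate keys of the original relation: {Branch, BranchCity}, {Branch, OfficerID}, {BranchCity, CustomerID}, {CustomerID, OfficerID}.
{AcctType, Branch, BranchCity, CustomerID, OfficerID, OpenDate}: {BranchCity} determines {AcctType, BranchCity, OfficerID, OpenDate} here but is not a superkey — split on BranchCity --> AcctType, OfficerID, OpenDate, giving {AcctType, BranchCity, OfficerID, OpenDate} and {Branch, BranchCity, CustomerID}.
{AcctType, BranchCity, OfficerID, OpenDate}: {OfficerID} determines {AcctType, OfficerID} here but is not a superkey — split on OfficerID --> AcctType, giving {AcctType, OfficerID} and {BranchCity, OfficerID, OpenDate}.
{AcctType, OfficerID} is in BCNF.
{BranchCity, OfficerID, OpenDate} is in BCNF.
{Branch, BranchCity, CustomerID} is in BCNF.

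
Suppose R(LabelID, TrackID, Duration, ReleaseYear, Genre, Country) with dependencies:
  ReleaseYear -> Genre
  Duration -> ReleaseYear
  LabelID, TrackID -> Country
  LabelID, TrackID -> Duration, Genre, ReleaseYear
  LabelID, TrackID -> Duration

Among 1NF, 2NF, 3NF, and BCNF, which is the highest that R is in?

Candidate key: {LabelID, TrackID}. Prime attributes: {LabelID, TrackID}.
ReleaseYear -> Genre: {ReleaseYear}⁺ = {Genre, ReleaseYear}, which is not all of the attributes, so the left side is not a superkey — BCNF is violated.
ReleaseYear -> Genre has non-prime {Genre} on the right and a non-superkey on the left, so 3NF fails.
No non-prime attribute depends on a proper subset of any candidate key, so 2NF holds.

2NF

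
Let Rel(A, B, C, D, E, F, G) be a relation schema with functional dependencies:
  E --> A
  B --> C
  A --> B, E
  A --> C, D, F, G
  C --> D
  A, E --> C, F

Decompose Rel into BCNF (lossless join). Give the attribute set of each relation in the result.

Candidate keys of the original relation: {A}, {E}.
Within {A, B, C, D, E, F, G}: {B}⁺ ∩ {A, B, C, D, E, F, G} = {B, C, D}, not the whole set, so B --> C, D violates BCNF; decompose into {B, C, D} and {A, B, E, F, G}.
Within {B, C, D}: {C}⁺ ∩ {B, C, D} = {C, D}, not the whole set, so C --> D violates BCNF; decompose into {C, D} and {B, C}.
{C, D} is in BCNF.
{B, C} is in BCNF.
{A, B, E, F, G} is in BCNF.

{A, B, E, F, G}; {B, C}; {C, D}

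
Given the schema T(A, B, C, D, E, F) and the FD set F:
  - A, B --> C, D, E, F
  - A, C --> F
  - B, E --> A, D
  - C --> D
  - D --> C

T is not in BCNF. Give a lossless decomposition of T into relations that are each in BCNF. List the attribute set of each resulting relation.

{A, B, C, E}; {A, C, F}; {C, D}

Candidate keys of the original relation: {A, B}, {B, E}.
{A, B, C, D, E, F}: {A, C} determines {A, C, D, F} here but is not a superkey — split on A, C --> D, F, giving {A, C, D, F} and {A, B, C, E}.
{A, C, D, F}: {C} determines {C, D} here but is not a superkey — split on C --> D, giving {C, D} and {A, C, F}.
{C, D}: every determinant is a superkey — BCNF.
{A, C, F}: every determinant is a superkey — BCNF.
{A, B, C, E}: every determinant is a superkey — BCNF.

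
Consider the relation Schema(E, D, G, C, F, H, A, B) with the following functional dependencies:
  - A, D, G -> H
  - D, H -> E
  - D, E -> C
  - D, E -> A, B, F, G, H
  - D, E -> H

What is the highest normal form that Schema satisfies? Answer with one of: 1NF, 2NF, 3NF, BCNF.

Candidate keys: {A, D, G}, {D, E}, {D, H}. Prime attributes: {A, D, E, G, H}.
Every FD has a superkey on the left, so the relation is in BCNF.

BCNF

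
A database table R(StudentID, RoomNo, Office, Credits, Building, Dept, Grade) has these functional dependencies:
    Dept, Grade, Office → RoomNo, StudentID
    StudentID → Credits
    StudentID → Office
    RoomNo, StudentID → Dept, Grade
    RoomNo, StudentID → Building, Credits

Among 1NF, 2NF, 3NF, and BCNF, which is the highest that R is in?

Candidate keys: {Dept, Grade, Office}, {Dept, Grade, StudentID}, {RoomNo, StudentID}. Prime attributes: {Dept, Grade, Office, RoomNo, StudentID}.
For StudentID → Credits we have {StudentID}⁺ = {Credits, Office, StudentID}; {StudentID} is not a superkey, so BCNF fails.
StudentID → Credits determines the non-prime attribute {Credits} from a non-superkey — 3NF is violated.
Since {StudentID} ⊂ {RoomNo, StudentID} and {StudentID}⁺ ⊇ {Credits} with {Credits} non-prime, there is a partial dependency; 2NF fails.

1NF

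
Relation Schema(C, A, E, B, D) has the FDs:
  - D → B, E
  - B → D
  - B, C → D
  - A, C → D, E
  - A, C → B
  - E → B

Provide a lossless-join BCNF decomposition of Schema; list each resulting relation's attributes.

{A, C, D}; {B, D, E}

Candidate key of the original relation: {A, C}.
{A, B, C, D, E}: {D} determines {B, D, E} here but is not a superkey — split on D → B, E, giving {B, D, E} and {A, C, D}.
{B, D, E} is in BCNF.
{A, C, D} is in BCNF.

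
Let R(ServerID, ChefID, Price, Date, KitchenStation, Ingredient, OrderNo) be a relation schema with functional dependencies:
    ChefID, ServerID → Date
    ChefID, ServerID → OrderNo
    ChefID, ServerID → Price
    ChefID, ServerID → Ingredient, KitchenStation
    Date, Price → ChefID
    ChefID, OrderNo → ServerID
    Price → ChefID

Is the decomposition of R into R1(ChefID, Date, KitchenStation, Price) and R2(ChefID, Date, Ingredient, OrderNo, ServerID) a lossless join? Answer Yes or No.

No

R1 ∩ R2 = {ChefID, Date}; its closure under F is {ChefID, Date}.
R1 ⊄ {ChefID, Date} and R2 ⊄ {ChefID, Date}, so the split is lossy.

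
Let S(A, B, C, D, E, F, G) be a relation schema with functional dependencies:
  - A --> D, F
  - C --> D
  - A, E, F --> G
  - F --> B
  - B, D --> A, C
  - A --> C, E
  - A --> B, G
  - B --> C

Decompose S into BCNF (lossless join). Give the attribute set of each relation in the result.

{A, B, C, E, F, G}; {C, D}

Candidate keys of the original relation: {A}, {B}, {F}.
In {A, B, C, D, E, F, G}, {C} is not a superkey ({C}⁺ restricted to this set is {C, D}), so split on C --> D into {C, D} and {A, B, C, E, F, G}.
{C, D} is in BCNF.
{A, B, C, E, F, G} is in BCNF.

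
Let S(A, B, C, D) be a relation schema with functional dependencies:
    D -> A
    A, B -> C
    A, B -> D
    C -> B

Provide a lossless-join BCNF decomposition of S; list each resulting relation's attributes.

{A, D}; {B, C}; {C, D}

Candidate keys of the original relation: {A, B}, {A, C}, {B, D}, {C, D}.
In {A, B, C, D}, {D} is not a superkey ({D}⁺ restricted to this set is {A, D}), so split on D -> A into {A, D} and {B, C, D}.
{A, D}: every determinant is a superkey — BCNF.
In {B, C, D}, {C} is not a superkey ({C}⁺ restricted to this set is {B, C}), so split on C -> B into {B, C} and {C, D}.
{B, C}: every determinant is a superkey — BCNF.
{C, D}: every determinant is a superkey — BCNF.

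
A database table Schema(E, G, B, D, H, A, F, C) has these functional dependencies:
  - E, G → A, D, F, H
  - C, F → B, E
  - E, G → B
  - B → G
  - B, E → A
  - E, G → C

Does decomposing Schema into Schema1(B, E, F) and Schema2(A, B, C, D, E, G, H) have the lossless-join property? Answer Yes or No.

Yes

Common attributes: {B, E}; their closure is {A, B, C, D, E, F, G, H}.
Schema1 is contained in that closure, so Schema1 ∩ Schema2 → Schema1 holds and the join is lossless.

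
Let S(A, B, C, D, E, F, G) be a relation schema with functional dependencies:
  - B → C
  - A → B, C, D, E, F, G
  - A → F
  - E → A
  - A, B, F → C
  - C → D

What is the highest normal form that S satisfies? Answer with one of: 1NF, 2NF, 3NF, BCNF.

Candidate keys: {A}, {E}. Prime attributes: {A, E}.
For B → C we have {B}⁺ = {B, C, D}; {B} is not a superkey, so BCNF fails.
B → C determines the non-prime attribute {C} from a non-superkey — 3NF is violated.
Every candidate key is a single attribute, so no partial dependency is possible; 2NF holds.

2NF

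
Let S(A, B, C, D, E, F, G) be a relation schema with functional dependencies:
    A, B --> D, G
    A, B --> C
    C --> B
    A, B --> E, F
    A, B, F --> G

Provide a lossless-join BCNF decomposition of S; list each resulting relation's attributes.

{A, C, D, E, F, G}; {B, C}

Candidate keys of the original relation: {A, B}, {A, C}.
In {A, B, C, D, E, F, G}, {C} is not a superkey ({C}⁺ restricted to this set is {B, C}), so split on C --> B into {B, C} and {A, C, D, E, F, G}.
{B, C}: every determinant is a superkey — BCNF.
{A, C, D, E, F, G}: every determinant is a superkey — BCNF.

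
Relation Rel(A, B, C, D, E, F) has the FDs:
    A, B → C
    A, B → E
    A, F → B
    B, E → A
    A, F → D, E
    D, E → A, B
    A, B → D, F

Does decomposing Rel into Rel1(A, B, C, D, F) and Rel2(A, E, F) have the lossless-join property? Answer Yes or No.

The shared attributes are {A, F} and {A, F}⁺ = {A, B, C, D, E, F}.
Since Rel1 ⊆ {A, B, C, D, E, F}, the intersection is a superkey of Rel1; the decomposition is lossless.

Yes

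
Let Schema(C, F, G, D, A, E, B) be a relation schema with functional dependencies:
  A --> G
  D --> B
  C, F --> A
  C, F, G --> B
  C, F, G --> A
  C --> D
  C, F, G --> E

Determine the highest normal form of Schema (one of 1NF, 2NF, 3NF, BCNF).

Candidate key: {C, F}. Prime attributes: {C, F}.
A --> G breaks BCNF: {A}⁺ = {A, G}, so {A} is not a superkey.
A --> G determines the non-prime attribute {G} from a non-superkey — 3NF is violated.
{C} is a proper subset of the key {C, F}, and {C}⁺ contains the non-prime attributes {B, D} — a partial dependency, so 2NF is violated.

1NF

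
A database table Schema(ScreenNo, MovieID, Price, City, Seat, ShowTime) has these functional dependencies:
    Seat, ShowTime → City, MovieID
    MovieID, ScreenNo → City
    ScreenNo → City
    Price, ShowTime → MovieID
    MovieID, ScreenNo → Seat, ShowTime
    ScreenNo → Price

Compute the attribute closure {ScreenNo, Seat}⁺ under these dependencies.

Start with {ScreenNo, Seat}.
ScreenNo → City applies; add {City} → now {City, ScreenNo, Seat}.
ScreenNo → Price applies; add {Price} → now {City, Price, ScreenNo, Seat}.
No further FD applies.

{City, Price, ScreenNo, Seat}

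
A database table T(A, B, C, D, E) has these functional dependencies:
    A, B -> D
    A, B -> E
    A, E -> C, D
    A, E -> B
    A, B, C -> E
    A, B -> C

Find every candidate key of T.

Attributes never on any right-hand side: {A} — every candidate key must contain it.
{A, B}⁺ = {A, B, C, D, E}, which is every attribute, so {A, B} is a candidate key.
{A, E}⁺ = {A, B, C, D, E}, which is every attribute, so {A, E} is a candidate key.
No proper subset of any of these is a key, and no other minimal superkey exists.

{A, B}, {A, E}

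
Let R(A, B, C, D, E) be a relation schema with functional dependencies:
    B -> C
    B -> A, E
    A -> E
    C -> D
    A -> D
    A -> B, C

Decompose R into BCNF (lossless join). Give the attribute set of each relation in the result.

Candidate keys of the original relation: {A}, {B}.
In {A, B, C, D, E}, {C} is not a superkey ({C}⁺ restricted to this set is {C, D}), so split on C -> D into {C, D} and {A, B, C, E}.
{C, D} is in BCNF.
{A, B, C, E} is in BCNF.

{A, B, C, E}; {C, D}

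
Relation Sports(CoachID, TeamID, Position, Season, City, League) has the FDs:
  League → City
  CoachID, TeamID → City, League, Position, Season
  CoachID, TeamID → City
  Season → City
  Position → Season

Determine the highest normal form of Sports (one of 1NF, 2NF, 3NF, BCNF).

2NF

Candidate key: {CoachID, TeamID}. Prime attributes: {CoachID, TeamID}.
For League → City we have {League}⁺ = {City, League}; {League} is not a superkey, so BCNF fails.
Because {City} is non-prime and the left side of League → City is not a superkey, the relation is not in 3NF.
No proper subset of a key has a non-prime attribute in its closure, so there is no partial dependency; 2NF holds.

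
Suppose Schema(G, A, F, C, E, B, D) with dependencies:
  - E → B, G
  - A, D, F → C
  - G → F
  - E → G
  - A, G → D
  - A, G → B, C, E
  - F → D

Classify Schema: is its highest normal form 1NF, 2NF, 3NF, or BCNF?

1NF

Candidate keys: {A, E}, {A, G}. Prime attributes: {A, E, G}.
E → B, G breaks BCNF: {E}⁺ = {B, D, E, F, G}, so {E} is not a superkey.
E → B, G has non-prime {B} on the right and a non-superkey on the left, so 3NF fails.
{E} is a proper subset of the key {A, E}, and {E}⁺ contains the non-prime attributes {B, D, F} — a partial dependency, so 2NF is violated.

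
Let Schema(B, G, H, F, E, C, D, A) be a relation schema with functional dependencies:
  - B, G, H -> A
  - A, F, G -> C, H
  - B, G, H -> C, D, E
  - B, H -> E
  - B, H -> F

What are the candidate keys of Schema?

No FD produces {B, G}, so they must be in every candidate key.
{B, G, H}⁺ = {A, B, C, D, E, F, G, H}, which is every attribute, so {B, G, H} is a candidate key.
{A, B, F, G}⁺ = {A, B, C, D, E, F, G, H}, which is every attribute, so {A, B, F, G} is a candidate key.
These are minimal and exhaustive — every other superkey contains one of them.

{A, B, F, G}, {B, G, H}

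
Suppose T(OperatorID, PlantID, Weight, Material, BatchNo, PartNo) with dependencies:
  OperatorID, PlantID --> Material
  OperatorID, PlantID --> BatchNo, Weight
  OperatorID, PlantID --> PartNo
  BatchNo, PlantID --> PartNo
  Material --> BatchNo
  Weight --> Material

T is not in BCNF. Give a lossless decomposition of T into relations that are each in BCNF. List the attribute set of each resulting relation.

{BatchNo, Material}; {BatchNo, PartNo, PlantID}; {Material, Weight}; {OperatorID, PlantID, Weight}

Candidate key of the original relation: {OperatorID, PlantID}.
Within {BatchNo, Material, OperatorID, PartNo, PlantID, Weight}: {BatchNo, PlantID}⁺ ∩ {BatchNo, Material, OperatorID, PartNo, PlantID, Weight} = {BatchNo, PartNo, PlantID}, not the whole set, so BatchNo, PlantID --> PartNo violates BCNF; decompose into {BatchNo, PartNo, PlantID} and {BatchNo, Material, OperatorID, PlantID, Weight}.
{BatchNo, PartNo, PlantID} has no BCNF violation.
Within {BatchNo, Material, OperatorID, PlantID, Weight}: {Material}⁺ ∩ {BatchNo, Material, OperatorID, PlantID, Weight} = {BatchNo, Material}, not the whole set, so Material --> BatchNo violates BCNF; decompose into {BatchNo, Material} and {Material, OperatorID, PlantID, Weight}.
{BatchNo, Material} has no BCNF violation.
Within {Material, OperatorID, PlantID, Weight}: {Weight}⁺ ∩ {Material, OperatorID, PlantID, Weight} = {Material, Weight}, not the whole set, so Weight --> Material violates BCNF; decompose into {Material, Weight} and {OperatorID, PlantID, Weight}.
{Material, Weight} has no BCNF violation.
{OperatorID, PlantID, Weight} has no BCNF violation.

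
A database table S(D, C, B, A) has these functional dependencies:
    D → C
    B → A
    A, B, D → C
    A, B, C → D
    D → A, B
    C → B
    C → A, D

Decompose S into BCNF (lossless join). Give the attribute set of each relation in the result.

Candidate keys of the original relation: {C}, {D}.
{A, B, C, D}: {B} determines {A, B} here but is not a superkey — split on B → A, giving {A, B} and {B, C, D}.
{A, B}: every determinant is a superkey — BCNF.
{B, C, D}: every determinant is a superkey — BCNF.

{A, B}; {B, C, D}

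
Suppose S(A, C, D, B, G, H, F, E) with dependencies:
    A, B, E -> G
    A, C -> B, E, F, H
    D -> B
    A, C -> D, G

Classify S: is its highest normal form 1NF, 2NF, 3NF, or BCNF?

Candidate key: {A, C}. Prime attributes: {A, C}.
For A, B, E -> G we have {A, B, E}⁺ = {A, B, E, G}; {A, B, E} is not a superkey, so BCNF fails.
A, B, E -> G has non-prime {G} on the right and a non-superkey on the left, so 3NF fails.
No proper subset of a key has a non-prime attribute in its closure, so there is no partial dependency; 2NF holds.

2NF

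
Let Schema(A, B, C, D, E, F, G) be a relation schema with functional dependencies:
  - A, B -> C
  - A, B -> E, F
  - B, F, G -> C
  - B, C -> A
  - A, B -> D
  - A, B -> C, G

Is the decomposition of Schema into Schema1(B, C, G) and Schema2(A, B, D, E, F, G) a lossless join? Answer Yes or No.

No

Common attributes: {B, G}; their closure is {B, G}.
The closure covers neither Schema1 nor Schema2 entirely; the join is not lossless.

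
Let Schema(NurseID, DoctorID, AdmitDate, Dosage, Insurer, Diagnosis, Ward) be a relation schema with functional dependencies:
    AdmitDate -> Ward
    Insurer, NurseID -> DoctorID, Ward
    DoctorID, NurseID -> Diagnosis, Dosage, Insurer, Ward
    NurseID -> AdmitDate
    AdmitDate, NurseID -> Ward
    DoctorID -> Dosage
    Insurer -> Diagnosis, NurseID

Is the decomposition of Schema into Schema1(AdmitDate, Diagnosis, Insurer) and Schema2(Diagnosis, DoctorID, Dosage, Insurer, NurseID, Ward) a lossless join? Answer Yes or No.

Yes

Common attributes: {Diagnosis, Insurer}; their closure is {AdmitDate, Diagnosis, DoctorID, Dosage, Insurer, NurseID, Ward}.
Schema1 is contained in that closure, so Schema1 ∩ Schema2 -> Schema1 holds and the join is lossless.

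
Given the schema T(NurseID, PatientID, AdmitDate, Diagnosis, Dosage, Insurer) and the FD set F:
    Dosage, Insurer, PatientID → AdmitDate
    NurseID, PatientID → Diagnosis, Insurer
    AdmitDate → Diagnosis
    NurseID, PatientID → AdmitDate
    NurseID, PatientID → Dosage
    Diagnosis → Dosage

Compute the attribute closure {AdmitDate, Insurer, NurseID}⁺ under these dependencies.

Start with {AdmitDate, Insurer, NurseID}.
AdmitDate → Diagnosis applies; add {Diagnosis} → now {AdmitDate, Diagnosis, Insurer, NurseID}.
Diagnosis → Dosage applies; add {Dosage} → now {AdmitDate, Diagnosis, Dosage, Insurer, NurseID}.
No further FD applies.

{AdmitDate, Diagnosis, Dosage, Insurer, NurseID}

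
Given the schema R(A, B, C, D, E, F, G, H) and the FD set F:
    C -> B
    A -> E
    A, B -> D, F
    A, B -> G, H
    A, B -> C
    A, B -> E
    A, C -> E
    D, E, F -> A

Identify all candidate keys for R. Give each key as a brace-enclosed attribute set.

{A, B} is a candidate key since {A, B}⁺ = {A, B, C, D, E, F, G, H} covers every attribute.
{A, C} is a candidate key since {A, C}⁺ = {A, B, C, D, E, F, G, H} covers every attribute.
{B, D, E, F} is a candidate key since {B, D, E, F}⁺ = {A, B, C, D, E, F, G, H} covers every attribute.
{C, D, E, F} is a candidate key since {C, D, E, F}⁺ = {A, B, C, D, E, F, G, H} covers every attribute.
Any other superkey properly contains one of these, so there are no further candidate keys.

{A, B}, {A, C}, {B, D, E, F}, {C, D, E, F}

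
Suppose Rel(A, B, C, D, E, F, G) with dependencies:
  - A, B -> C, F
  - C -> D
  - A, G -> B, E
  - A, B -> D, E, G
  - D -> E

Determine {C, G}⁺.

{C, D, E, G}

Start with {C, G}.
C -> D applies; add {D} → now {C, D, G}.
D -> E applies; add {E} → now {C, D, E, G}.
No further FD applies.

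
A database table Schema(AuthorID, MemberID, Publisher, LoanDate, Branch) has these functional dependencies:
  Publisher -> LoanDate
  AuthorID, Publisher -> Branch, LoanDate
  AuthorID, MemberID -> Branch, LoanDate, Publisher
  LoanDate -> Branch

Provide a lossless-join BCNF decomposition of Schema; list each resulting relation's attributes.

Candidate key of the original relation: {AuthorID, MemberID}.
Within {AuthorID, Branch, LoanDate, MemberID, Publisher}: {Publisher}⁺ ∩ {AuthorID, Branch, LoanDate, MemberID, Publisher} = {Branch, LoanDate, Publisher}, not the whole set, so Publisher -> Branch, LoanDate violates BCNF; decompose into {Branch, LoanDate, Publisher} and {AuthorID, MemberID, Publisher}.
Within {Branch, LoanDate, Publisher}: {LoanDate}⁺ ∩ {Branch, LoanDate, Publisher} = {Branch, LoanDate}, not the whole set, so LoanDate -> Branch violates BCNF; decompose into {Branch, LoanDate} and {LoanDate, Publisher}.
{Branch, LoanDate} has no BCNF violation.
{LoanDate, Publisher} has no BCNF violation.
{AuthorID, MemberID, Publisher} has no BCNF violation.

{AuthorID, MemberID, Publisher}; {Branch, LoanDate}; {LoanDate, Publisher}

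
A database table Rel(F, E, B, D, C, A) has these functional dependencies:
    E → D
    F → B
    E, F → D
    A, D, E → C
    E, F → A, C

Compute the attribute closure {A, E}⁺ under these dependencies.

Start with {A, E}.
E → D applies; add {D} → now {A, D, E}.
A, D, E → C applies; add {C} → now {A, C, D, E}.
No further FD applies.

{A, C, D, E}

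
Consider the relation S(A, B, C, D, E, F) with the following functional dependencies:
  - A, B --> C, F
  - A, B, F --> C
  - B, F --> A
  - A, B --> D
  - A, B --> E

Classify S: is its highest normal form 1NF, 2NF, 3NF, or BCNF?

Candidate keys: {A, B}, {B, F}. Prime attributes: {A, B, F}.
Each dependency's left side is a superkey — BCNF holds.

BCNF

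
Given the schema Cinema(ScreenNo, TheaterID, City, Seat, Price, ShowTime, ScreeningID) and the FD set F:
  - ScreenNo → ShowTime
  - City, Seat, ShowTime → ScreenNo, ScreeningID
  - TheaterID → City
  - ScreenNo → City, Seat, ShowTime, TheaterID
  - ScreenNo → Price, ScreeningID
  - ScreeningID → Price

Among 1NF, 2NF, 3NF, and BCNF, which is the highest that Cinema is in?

Candidate keys: {City, Seat, ShowTime}, {ScreenNo}, {Seat, ShowTime, TheaterID}. Prime attributes: {City, ScreenNo, Seat, ShowTime, TheaterID}.
TheaterID → City: {TheaterID}⁺ = {City, TheaterID}, which is not all of the attributes, so the left side is not a superkey — BCNF is violated.
ScreeningID → Price has non-prime {Price} on the right and a non-superkey on the left, so 3NF fails.
No non-prime attribute depends on a proper subset of any candidate key, so 2NF holds.

2NF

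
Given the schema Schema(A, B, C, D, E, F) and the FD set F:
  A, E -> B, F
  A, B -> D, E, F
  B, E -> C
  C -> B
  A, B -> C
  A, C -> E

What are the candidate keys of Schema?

{A, B}, {A, C}, {A, E}

Attributes never on any right-hand side: {A} — every candidate key must contain it.
Closure of {A, B} is {A, B, C, D, E, F}, the whole schema; {A, B} is a candidate key.
Closure of {A, C} is {A, B, C, D, E, F}, the whole schema; {A, C} is a candidate key.
Closure of {A, E} is {A, B, C, D, E, F}, the whole schema; {A, E} is a candidate key.
These are minimal and exhaustive — every other superkey contains one of them.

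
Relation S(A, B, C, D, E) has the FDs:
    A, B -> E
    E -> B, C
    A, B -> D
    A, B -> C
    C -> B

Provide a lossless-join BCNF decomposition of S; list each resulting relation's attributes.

Candidate keys of the original relation: {A, B}, {A, C}, {A, E}.
Within {A, B, C, D, E}: {E}⁺ ∩ {A, B, C, D, E} = {B, C, E}, not the whole set, so E -> B, C violates BCNF; decompose into {B, C, E} and {A, D, E}.
Within {B, C, E}: {C}⁺ ∩ {B, C, E} = {B, C}, not the whole set, so C -> B violates BCNF; decompose into {B, C} and {C, E}.
{B, C} has no BCNF violation.
{C, E} has no BCNF violation.
{A, D, E} has no BCNF violation.

{A, D, E}; {B, C}; {C, E}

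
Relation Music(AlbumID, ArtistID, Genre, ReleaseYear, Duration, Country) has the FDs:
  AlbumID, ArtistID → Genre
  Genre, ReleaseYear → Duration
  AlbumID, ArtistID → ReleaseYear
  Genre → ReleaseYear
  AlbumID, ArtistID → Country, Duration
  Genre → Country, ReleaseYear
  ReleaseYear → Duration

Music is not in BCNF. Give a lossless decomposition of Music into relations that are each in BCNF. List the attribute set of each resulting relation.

{AlbumID, ArtistID, Genre}; {Country, Genre, ReleaseYear}; {Duration, ReleaseYear}

Candidate key of the original relation: {AlbumID, ArtistID}.
{AlbumID, ArtistID, Country, Duration, Genre, ReleaseYear}: {Genre, ReleaseYear} determines {Country, Duration, Genre, ReleaseYear} here but is not a superkey — split on Genre, ReleaseYear → Country, Duration, giving {Country, Duration, Genre, ReleaseYear} and {AlbumID, ArtistID, Genre, ReleaseYear}.
{Country, Duration, Genre, ReleaseYear}: {ReleaseYear} determines {Duration, ReleaseYear} here but is not a superkey — split on ReleaseYear → Duration, giving {Duration, ReleaseYear} and {Country, Genre, ReleaseYear}.
{Duration, ReleaseYear} has no BCNF violation.
{Country, Genre, ReleaseYear} has no BCNF violation.
{AlbumID, ArtistID, Genre, ReleaseYear}: {Genre} determines {Genre, ReleaseYear} here but is not a superkey — split on Genre → ReleaseYear, giving {Genre, ReleaseYear} and {AlbumID, ArtistID, Genre}.
{Genre, ReleaseYear} has no BCNF violation.
{AlbumID, ArtistID, Genre} has no BCNF violation.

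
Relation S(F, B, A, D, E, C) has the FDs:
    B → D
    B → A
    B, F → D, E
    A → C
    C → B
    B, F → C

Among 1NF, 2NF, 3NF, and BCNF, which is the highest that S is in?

1NF

Candidate keys: {A, F}, {B, F}, {C, F}. Prime attributes: {A, B, C, F}.
For B → D we have {B}⁺ = {A, B, C, D}; {B} is not a superkey, so BCNF fails.
Because {D} is non-prime and the left side of B → D is not a superkey, the relation is not in 3NF.
Since {A} ⊂ {A, F} and {A}⁺ ⊇ {D} with {D} non-prime, there is a partial dependency; 2NF fails.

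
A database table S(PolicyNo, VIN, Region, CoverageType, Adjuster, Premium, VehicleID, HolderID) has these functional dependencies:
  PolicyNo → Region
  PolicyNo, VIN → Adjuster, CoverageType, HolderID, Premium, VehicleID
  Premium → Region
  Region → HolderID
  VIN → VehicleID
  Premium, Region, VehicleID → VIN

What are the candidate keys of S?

No FD produces {PolicyNo}, so it must be in every candidate key.
{PolicyNo, VIN}⁺ = {Adjuster, CoverageType, HolderID, PolicyNo, Premium, Region, VIN, VehicleID} — all of the relation — so {PolicyNo, VIN} is a candidate key.
{PolicyNo, Premium, VehicleID}⁺ = {Adjuster, CoverageType, HolderID, PolicyNo, Premium, Region, VIN, VehicleID} — all of the relation — so {PolicyNo, Premium, VehicleID} is a candidate key.
No proper subset of any of these is a key, and no other minimal superkey exists.

{PolicyNo, Premium, VehicleID}, {PolicyNo, VIN}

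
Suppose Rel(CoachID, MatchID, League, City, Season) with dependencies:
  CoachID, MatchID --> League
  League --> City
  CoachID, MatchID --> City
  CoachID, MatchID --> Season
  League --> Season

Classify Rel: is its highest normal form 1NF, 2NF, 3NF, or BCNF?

Candidate key: {CoachID, MatchID}. Prime attributes: {CoachID, MatchID}.
For League --> City we have {League}⁺ = {City, League, Season}; {League} is not a superkey, so BCNF fails.
League --> City has non-prime {City} on the right and a non-superkey on the left, so 3NF fails.
Checking every proper subset of each key, none determines a non-prime attribute — 2NF is satisfied.

2NF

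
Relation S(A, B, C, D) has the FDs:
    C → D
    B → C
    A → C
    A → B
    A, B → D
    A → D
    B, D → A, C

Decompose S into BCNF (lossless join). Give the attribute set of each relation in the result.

Candidate keys of the original relation: {A}, {B}.
Within {A, B, C, D}: {C}⁺ ∩ {A, B, C, D} = {C, D}, not the whole set, so C → D violates BCNF; decompose into {C, D} and {A, B, C}.
{C, D} is in BCNF.
{A, B, C} is in BCNF.

{A, B, C}; {C, D}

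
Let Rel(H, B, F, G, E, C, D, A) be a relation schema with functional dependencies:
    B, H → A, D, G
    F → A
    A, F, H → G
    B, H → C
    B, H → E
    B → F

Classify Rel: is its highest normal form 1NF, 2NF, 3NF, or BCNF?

Candidate key: {B, H}. Prime attributes: {B, H}.
F → A: {F}⁺ = {A, F}, which is not all of the attributes, so the left side is not a superkey — BCNF is violated.
Because {A} is non-prime and the left side of F → A is not a superkey, the relation is not in 3NF.
{B} is a proper subset of the key {B, H}, and {B}⁺ contains the non-prime attributes {A, F} — a partial dependency, so 2NF is violated.

1NF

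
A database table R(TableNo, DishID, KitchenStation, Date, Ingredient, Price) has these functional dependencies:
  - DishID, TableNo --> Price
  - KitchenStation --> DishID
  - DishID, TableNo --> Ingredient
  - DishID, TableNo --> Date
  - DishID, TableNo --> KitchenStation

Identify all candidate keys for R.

{DishID, TableNo}, {KitchenStation, TableNo}

No FD produces {TableNo}, so it must be in every candidate key.
{DishID, TableNo}⁺ = {Date, DishID, Ingredient, KitchenStation, Price, TableNo} — all of the relation — so {DishID, TableNo} is a candidate key.
{KitchenStation, TableNo}⁺ = {Date, DishID, Ingredient, KitchenStation, Price, TableNo} — all of the relation — so {KitchenStation, TableNo} is a candidate key.
No proper subset of any of these is a key, and no other minimal superkey exists.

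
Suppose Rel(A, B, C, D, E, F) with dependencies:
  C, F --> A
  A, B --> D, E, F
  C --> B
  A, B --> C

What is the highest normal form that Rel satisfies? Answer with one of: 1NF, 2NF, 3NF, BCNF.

3NF

Candidate keys: {A, B}, {A, C}, {C, F}. Prime attributes: {A, B, C, F}.
C --> B breaks BCNF: {C}⁺ = {B, C}, so {C} is not a superkey.
Since {B} ⊆ prime attributes and every other non-superkey FD also has a prime right side, the schema is in 3NF.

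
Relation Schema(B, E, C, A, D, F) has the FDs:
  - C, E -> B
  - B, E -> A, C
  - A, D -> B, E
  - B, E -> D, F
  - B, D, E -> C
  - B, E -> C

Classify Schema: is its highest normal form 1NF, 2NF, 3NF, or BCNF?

Candidate keys: {A, D}, {B, E}, {C, E}. Prime attributes: {A, B, C, D, E}.
Each dependency's left side is a superkey — BCNF holds.

BCNF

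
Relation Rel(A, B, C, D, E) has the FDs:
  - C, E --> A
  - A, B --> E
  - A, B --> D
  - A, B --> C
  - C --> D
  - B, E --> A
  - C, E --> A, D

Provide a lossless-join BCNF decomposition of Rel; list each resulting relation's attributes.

{A, C, E}; {B, C, E}; {C, D}

Candidate keys of the original relation: {A, B}, {B, E}.
{A, B, C, D, E}: {C, E} determines {A, C, D, E} here but is not a superkey — split on C, E --> A, D, giving {A, C, D, E} and {B, C, E}.
{A, C, D, E}: {C} determines {C, D} here but is not a superkey — split on C --> D, giving {C, D} and {A, C, E}.
{C, D} is in BCNF.
{A, C, E} is in BCNF.
{B, C, E} is in BCNF.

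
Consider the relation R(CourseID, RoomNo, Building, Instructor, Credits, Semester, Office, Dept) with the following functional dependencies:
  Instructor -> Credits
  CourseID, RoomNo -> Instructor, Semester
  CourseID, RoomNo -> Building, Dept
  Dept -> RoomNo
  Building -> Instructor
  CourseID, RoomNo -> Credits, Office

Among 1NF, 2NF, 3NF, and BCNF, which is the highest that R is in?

2NF

Candidate keys: {CourseID, Dept}, {CourseID, RoomNo}. Prime attributes: {CourseID, Dept, RoomNo}.
For Instructor -> Credits we have {Instructor}⁺ = {Credits, Instructor}; {Instructor} is not a superkey, so BCNF fails.
Because {Credits} is non-prime and the left side of Instructor -> Credits is not a superkey, the relation is not in 3NF.
No proper subset of a key has a non-prime attribute in its closure, so there is no partial dependency; 2NF holds.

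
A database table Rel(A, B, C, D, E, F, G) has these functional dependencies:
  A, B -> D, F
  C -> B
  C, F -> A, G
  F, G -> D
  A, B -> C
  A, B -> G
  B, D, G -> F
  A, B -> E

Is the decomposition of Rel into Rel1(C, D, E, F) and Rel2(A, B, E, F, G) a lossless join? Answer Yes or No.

No

Common attributes: {E, F}; their closure is {E, F}.
Rel1 ⊄ {E, F} and Rel2 ⊄ {E, F}, so the split is lossy.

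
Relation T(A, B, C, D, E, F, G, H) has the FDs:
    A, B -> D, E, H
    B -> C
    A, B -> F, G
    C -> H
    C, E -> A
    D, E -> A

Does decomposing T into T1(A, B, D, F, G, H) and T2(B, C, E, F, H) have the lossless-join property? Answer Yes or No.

No

The shared attributes are {B, F, H} and {B, F, H}⁺ = {B, C, F, H}.
The closure covers neither T1 nor T2 entirely; the join is not lossless.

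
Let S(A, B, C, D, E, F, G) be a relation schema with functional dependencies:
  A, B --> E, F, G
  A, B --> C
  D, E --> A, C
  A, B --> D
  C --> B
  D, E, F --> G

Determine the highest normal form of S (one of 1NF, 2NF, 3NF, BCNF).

3NF

Candidate keys: {A, B}, {A, C}, {D, E}. Prime attributes: {A, B, C, D, E}.
C --> B breaks BCNF: {C}⁺ = {B, C}, so {C} is not a superkey.
Since {B} ⊆ prime attributes and every other non-superkey FD also has a prime right side, the schema is in 3NF.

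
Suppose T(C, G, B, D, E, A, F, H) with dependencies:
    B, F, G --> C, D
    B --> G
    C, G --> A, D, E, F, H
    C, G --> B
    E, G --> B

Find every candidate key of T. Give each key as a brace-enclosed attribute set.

{B, C}⁺ = {A, B, C, D, E, F, G, H}, which is every attribute, so {B, C} is a candidate key.
{B, F}⁺ = {A, B, C, D, E, F, G, H}, which is every attribute, so {B, F} is a candidate key.
{C, G}⁺ = {A, B, C, D, E, F, G, H}, which is every attribute, so {C, G} is a candidate key.
{E, F, G}⁺ = {A, B, C, D, E, F, G, H}, which is every attribute, so {E, F, G} is a candidate key.
Any other superkey properly contains one of these, so there are no further candidate keys.

{B, C}, {B, F}, {C, G}, {E, F, G}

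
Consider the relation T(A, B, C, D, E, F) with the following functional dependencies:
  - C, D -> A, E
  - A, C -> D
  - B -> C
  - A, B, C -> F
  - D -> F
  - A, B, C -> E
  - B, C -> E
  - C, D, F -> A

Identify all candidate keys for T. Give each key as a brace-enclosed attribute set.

{A, B}, {B, D}

No FD produces {B}, so it must be in every candidate key.
{A, B}⁺ = {A, B, C, D, E, F}, which is every attribute, so {A, B} is a candidate key.
{B, D}⁺ = {A, B, C, D, E, F}, which is every attribute, so {B, D} is a candidate key.
Any other superkey properly contains one of these, so there are no further candidate keys.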